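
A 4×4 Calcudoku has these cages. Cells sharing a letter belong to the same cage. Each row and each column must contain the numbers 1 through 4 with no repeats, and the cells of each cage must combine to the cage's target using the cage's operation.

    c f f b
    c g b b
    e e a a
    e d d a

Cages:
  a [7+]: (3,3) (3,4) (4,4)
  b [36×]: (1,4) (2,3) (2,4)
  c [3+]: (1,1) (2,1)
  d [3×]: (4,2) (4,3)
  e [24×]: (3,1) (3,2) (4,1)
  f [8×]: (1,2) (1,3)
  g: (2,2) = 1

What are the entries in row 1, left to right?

1 4 2 3

Cage b has product 36, leaving (1,4) = 3.
Cage g is a single given cell, leaving (2,2) = 1.
Cage b needs product 36, so (2,3) = 3.
Cage b needs product 36; hence (2,4) = 4.
Column 2 already has 1, which forces (4,2) = 3.
Column 3 now contains 3, which forces (4,3) = 1.
1 is placed in row 4, so (4,4) = 2.
Cage c needs two cells with sum 3, which forces (1,1) = 1.
Row 2 now contains 1, leaving (2,1) = 2.
The 3 cells of cage e must have product 24, which forces (3,1) = 3.
Cage e has product 24, so (3,2) = 2.
Cage a has sum 7, so (3,3) = 4.
2 is placed in column 4, which forces (3,4) = 1.
2 is placed in row 4, which forces (4,1) = 4.
2 is placed in column 2; hence (1,2) = 4.
Column 3 already has 4, which forces (1,3) = 2.
The full grid is 1 4 2 3 / 2 1 3 4 / 3 2 4 1 / 4 3 1 2.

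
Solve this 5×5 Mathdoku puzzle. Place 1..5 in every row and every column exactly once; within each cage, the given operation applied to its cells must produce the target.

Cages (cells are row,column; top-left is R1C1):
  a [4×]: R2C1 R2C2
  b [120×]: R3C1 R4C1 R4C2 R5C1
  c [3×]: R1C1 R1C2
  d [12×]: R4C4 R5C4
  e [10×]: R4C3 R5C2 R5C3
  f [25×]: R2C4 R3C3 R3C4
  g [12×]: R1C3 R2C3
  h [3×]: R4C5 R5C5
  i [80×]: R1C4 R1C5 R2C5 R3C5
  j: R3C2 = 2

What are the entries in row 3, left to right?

3 2 5 1 4

Cage f needs product 25, so R2C4 = 5.
J is a freebie; hence R3C2 = 2.
Cage f has product 25, so R3C3 = 5.
Cage f needs product 25; hence R3C4 = 1.
Row 3 already has 1, so R3C5 = 4.
The 4 cells of cage i must have product 80, leaving R1C5 = 5.
4 is placed in row 3, leaving R3C1 = 3.
Cage e needs product 10; hence R5C2 = 5.
Column 1 already has 3, which forces R1C1 = 1.
Cage c needs two cells with product 3, which forces R1C2 = 3.
3 is placed in row 1, so R1C3 = 4.
4 is placed in row 1, leaving R1C4 = 2.
1 is placed in column 1, which forces R2C1 = 4.
Row 2 already has 4, so R2C2 = 1.
Column 3 already has 4, which forces R2C3 = 3.
1 is placed in row 2, so R2C5 = 2.
The 4 cells of cage b must have product 120, so R4C1 = 5.
Column 2 now contains 5, leaving R4C2 = 4.
Row 4 already has 4, which forces R4C4 = 3.
Row 4 already has 3, which forces R4C5 = 1.
The 4 cells of cage b must have product 120, so R5C1 = 2.
2 is placed in row 5, so R5C3 = 1.
Column 4 now contains 3; hence R5C4 = 4.
1 is placed in column 5, leaving R5C5 = 3.
Row 4 now contains 1, leaving R4C3 = 2.
Filled in: 1 3 4 2 5 / 4 1 3 5 2 / 3 2 5 1 4 / 5 4 2 3 1 / 2 5 1 4 3.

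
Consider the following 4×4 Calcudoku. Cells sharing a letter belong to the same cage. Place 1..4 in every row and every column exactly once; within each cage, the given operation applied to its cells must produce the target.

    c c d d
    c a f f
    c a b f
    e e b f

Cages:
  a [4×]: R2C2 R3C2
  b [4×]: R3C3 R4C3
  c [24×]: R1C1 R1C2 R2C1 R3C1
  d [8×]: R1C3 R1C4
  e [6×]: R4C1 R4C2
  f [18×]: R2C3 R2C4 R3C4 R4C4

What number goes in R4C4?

1

Cage f has product 18; hence R2C3 = 3.
In row 4, 4 can only go at R4C3, so R4C3 = 4.
Column 3 already has 4, which forces R1C3 = 2.
The two cells of cage d must have product 8, which forces R1C4 = 4.
Column 3 already has 4; hence R3C3 = 1.
Cage a's pair has product 4; hence R2C2 = 1.
1 is placed in row 2, so R2C4 = 2.
Row 3 now contains 1, so R3C2 = 4.
Column 4 already has 2, leaving R3C4 = 3.
Column 4 already has 3, so R4C4 = 1.
Cage c has product 24; hence R1C1 = 1.
Column 2 already has 1; hence R1C2 = 3.
Row 2 now contains 2, leaving R2C1 = 4.
4 is placed in row 3; hence R3C1 = 2.
Column 1 already has 2; hence R4C1 = 3.
Column 2 now contains 3, leaving R4C2 = 2.
The full grid is 1 3 2 4 / 4 1 3 2 / 2 4 1 3 / 3 2 4 1.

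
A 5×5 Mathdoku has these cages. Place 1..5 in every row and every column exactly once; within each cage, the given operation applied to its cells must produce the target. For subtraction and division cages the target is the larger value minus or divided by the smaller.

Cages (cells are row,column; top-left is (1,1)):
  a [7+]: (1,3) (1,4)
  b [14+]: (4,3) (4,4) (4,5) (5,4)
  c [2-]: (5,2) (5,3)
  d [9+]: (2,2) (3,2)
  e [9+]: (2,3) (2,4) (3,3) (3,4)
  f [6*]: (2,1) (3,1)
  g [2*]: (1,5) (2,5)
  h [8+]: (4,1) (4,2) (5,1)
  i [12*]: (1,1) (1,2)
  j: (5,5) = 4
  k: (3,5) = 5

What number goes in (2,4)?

1

Cage k is a single given cell, so (3,5) = 5.
J is a freebie, leaving (5,5) = 4.
Cage d needs two cells with sum 9, leaving (2,2) = 5.
Row 3 now contains 5, which forces (3,2) = 4.
Cage i needs two cells with product 12, leaving (1,1) = 4.
4 is placed in column 2; hence (1,2) = 3.
Column 2 now contains 3; hence (5,2) = 1.
Cage h has sum 8, leaving (4,1) = 1.
1 is placed in column 2, which forces (4,2) = 2.
Row 4 already has 2, leaving (4,5) = 3.
The 3 cells of cage h must have sum 8, which forces (5,1) = 5.
Cage c needs two cells with difference 2, which forces (5,3) = 3.
3 is placed in row 5, leaving (5,4) = 2.
The two cells of cage a must have sum 7; hence (1,3) = 2.
Column 4 already has 2, which forces (1,4) = 5.
2 is placed in row 1, leaving (1,5) = 1.
The 4 cells of cage e must have sum 9; hence (2,3) = 4.
The 4 cells of cage e must have sum 9, so (2,4) = 1.
Column 5 already has 1, which forces (2,5) = 2.
The 4 cells of cage e must have sum 9; hence (3,3) = 1.
Cage e has sum 9; hence (3,4) = 3.
Column 3 now contains 4, leaving (4,3) = 5.
Column 4 now contains 5, so (4,4) = 4.
Row 2 already has 2; hence (2,1) = 3.
Row 3 now contains 3; hence (3,1) = 2.
The full grid is 4 3 2 5 1 / 3 5 4 1 2 / 2 4 1 3 5 / 1 2 5 4 3 / 5 1 3 2 4.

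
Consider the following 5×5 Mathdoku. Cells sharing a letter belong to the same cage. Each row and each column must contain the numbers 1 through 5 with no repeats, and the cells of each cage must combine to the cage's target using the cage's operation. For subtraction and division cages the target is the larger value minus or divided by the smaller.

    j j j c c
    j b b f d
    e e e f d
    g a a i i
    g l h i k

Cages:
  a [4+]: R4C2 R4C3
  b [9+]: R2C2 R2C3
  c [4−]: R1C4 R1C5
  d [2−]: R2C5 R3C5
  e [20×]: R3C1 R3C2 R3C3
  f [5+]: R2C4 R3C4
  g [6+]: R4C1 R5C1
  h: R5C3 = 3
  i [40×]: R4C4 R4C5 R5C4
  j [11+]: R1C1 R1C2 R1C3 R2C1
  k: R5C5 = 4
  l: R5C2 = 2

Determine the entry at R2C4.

Cage l is given; hence R5C2 = 2.
H is a freebie, which forces R5C3 = 3.
Cage k is given, leaving R5C5 = 4.
Cage a's pair has sum 4; hence R4C2 = 3.
Column 3 now contains 3, which forces R4C3 = 1.
Cage i has product 40, which forces R4C4 = 4.
Cage i has product 40, so R4C5 = 2.
Row 5 now contains 4, so R5C4 = 5.
Column 4 now contains 5, so R1C4 = 1.
Cage c's pair has difference 4; hence R1C5 = 5.
Row 4 already has 1; hence R4C1 = 5.
Row 5 already has 5, which forces R5C1 = 1.
Cage j has sum 11, leaving R1C1 = 3.
Row 1 now contains 5, which forces R1C2 = 4.
The 4 cells of cage j must have sum 11, which forces R1C3 = 2.
Cage j needs sum 11, leaving R2C1 = 2.
Column 2 already has 4, so R2C2 = 5.
5 is placed in row 2, so R2C3 = 4.
Row 2 now contains 2, so R2C4 = 3.
Row 2 now contains 3; hence R2C5 = 1.
1 is placed in column 1, so R3C1 = 4.
Cage e has product 20; hence R3C2 = 1.
Cage e has product 20, so R3C3 = 5.
3 is placed in column 4, so R3C4 = 2.
1 is placed in column 5; hence R3C5 = 3.
Completed grid: 3 4 2 1 5 / 2 5 4 3 1 / 4 1 5 2 3 / 5 3 1 4 2 / 1 2 3 5 4.

3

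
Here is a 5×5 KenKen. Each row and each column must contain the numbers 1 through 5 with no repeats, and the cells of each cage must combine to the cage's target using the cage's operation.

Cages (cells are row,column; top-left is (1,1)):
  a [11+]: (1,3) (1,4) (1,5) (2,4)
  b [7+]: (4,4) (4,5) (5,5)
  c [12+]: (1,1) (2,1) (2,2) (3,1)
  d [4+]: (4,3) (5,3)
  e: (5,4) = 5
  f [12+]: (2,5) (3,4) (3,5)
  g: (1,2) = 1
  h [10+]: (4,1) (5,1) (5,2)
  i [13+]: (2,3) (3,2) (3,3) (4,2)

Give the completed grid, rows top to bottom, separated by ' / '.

Cage g is given; hence (1,2) = 1.
Cage e is given, which forces (5,4) = 5.
The only place for 1 in row 3 is (3,1).
In row 2, 1 can only go at (2,4), so (2,4) = 1.
The only place for 4 in row 1 is (1,1).
Cage h has sum 10, leaving (4,1) = 5.
In row 5, 4 can only go at (5,5), so (5,5) = 4.
The 3 cells of cage f must have sum 12, so (3,4) = 4.
Cage b has sum 7, which forces (4,4) = 2.
Cage b has sum 7; hence (4,5) = 1.
2 is placed in column 4, leaving (1,4) = 3.
The 4 cells of cage i must have sum 13, so (4,2) = 4.
1 is placed in row 4, leaving (4,3) = 3.
Cage d's pair has sum 4, which forces (5,3) = 1.
The 4 cells of cage c must have sum 12, so (2,1) = 2.
Column 2 now contains 4, leaving (2,2) = 5.
Row 2 now contains 2, leaving (2,3) = 4.
Row 2 already has 5; hence (2,5) = 3.
Column 5 already has 3, so (3,5) = 5.
Column 1 now contains 2; hence (5,1) = 3.
3 is placed in row 5, so (5,2) = 2.
The 4 cells of cage a must have sum 11; hence (1,3) = 5.
Column 5 now contains 5; hence (1,5) = 2.
Column 2 already has 2, leaving (3,2) = 3.
Row 3 now contains 5, so (3,3) = 2.

4 1 5 3 2 / 2 5 4 1 3 / 1 3 2 4 5 / 5 4 3 2 1 / 3 2 1 5 4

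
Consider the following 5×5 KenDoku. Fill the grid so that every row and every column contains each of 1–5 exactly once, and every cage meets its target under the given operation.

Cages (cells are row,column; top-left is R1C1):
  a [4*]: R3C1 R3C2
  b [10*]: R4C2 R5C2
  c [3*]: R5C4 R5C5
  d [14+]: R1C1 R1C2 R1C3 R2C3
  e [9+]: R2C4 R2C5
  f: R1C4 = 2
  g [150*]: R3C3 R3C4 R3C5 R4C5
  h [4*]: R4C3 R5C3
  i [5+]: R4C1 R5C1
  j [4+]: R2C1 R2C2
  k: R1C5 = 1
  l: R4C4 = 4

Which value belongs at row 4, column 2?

2

Cage f is a single given cell, so R1C4 = 2.
Cage k is a single given cell, so R1C5 = 1.
Cage l is a single given cell, leaving R4C4 = 4.
Cage g needs product 150, so R4C5 = 5.
1 is placed in column 5, leaving R5C5 = 3.
The 4 cells of cage d must have sum 14, so R2C3 = 2.
Column 4 already has 4, leaving R2C4 = 5.
Column 5 now contains 5, leaving R2C5 = 4.
Column 4 now contains 5, which forces R3C4 = 3.
3 is placed in column 5, leaving R3C5 = 2.
5 is placed in row 4, leaving R4C2 = 2.
4 is placed in row 4, so R4C3 = 1.
The two cells of cage b must have product 10, so R5C2 = 5.
Cage h's pair has product 4, leaving R5C3 = 4.
Row 5 now contains 3; hence R5C4 = 1.
Row 3 already has 3, so R3C3 = 5.
Row 4 already has 1; hence R4C1 = 3.
4 is placed in row 5, leaving R5C1 = 2.
The 4 cells of cage d must have sum 14; hence R1C1 = 5.
Cage d has sum 14; hence R1C2 = 4.
Column 3 now contains 5, leaving R1C3 = 3.
Column 1 already has 3, so R2C1 = 1.
Cage j's pair has sum 4, leaving R2C2 = 3.
Column 1 now contains 1, which forces R3C1 = 4.
Column 2 already has 4, which forces R3C2 = 1.
Completed grid: 5 4 3 2 1 / 1 3 2 5 4 / 4 1 5 3 2 / 3 2 1 4 5 / 2 5 4 1 3.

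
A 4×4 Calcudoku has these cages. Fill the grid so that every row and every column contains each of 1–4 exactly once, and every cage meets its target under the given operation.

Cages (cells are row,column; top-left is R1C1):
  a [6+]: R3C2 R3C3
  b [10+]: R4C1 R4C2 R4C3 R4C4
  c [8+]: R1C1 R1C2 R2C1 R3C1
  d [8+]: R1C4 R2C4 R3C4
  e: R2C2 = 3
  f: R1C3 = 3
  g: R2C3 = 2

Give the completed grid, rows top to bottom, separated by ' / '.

F is a freebie, so R1C3 = 3.
E is a freebie, leaving R2C2 = 3.
G is a freebie, so R2C3 = 2.
2 is placed in column 3, which forces R3C3 = 4.
Column 3 now contains 4; hence R4C3 = 1.
Cage c needs sum 8, so R1C2 = 1.
Row 1 already has 1; hence R1C4 = 4.
4 is placed in column 4, which forces R2C4 = 1.
Row 3 now contains 4, so R3C2 = 2.
The 3 cells of cage d must have sum 8; hence R3C4 = 3.
Column 2 already has 2, which forces R4C2 = 4.
3 is placed in column 4, which forces R4C4 = 2.
Row 1 now contains 4; hence R1C1 = 2.
Row 2 now contains 1, which forces R2C1 = 4.
2 is placed in row 3, which forces R3C1 = 1.
Row 4 already has 2; hence R4C1 = 3.

2 1 3 4 / 4 3 2 1 / 1 2 4 3 / 3 4 1 2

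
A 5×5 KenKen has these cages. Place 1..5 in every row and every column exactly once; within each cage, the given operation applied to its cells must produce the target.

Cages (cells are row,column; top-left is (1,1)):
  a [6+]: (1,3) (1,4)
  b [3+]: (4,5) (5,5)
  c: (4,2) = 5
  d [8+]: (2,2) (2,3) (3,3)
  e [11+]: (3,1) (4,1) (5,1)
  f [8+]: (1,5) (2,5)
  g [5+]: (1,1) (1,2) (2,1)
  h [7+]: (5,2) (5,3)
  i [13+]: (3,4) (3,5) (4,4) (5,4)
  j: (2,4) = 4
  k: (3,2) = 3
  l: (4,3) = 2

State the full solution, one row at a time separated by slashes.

3 1 4 2 5 / 1 2 5 4 3 / 2 3 1 5 4 / 4 5 2 3 1 / 5 4 3 1 2

Cage j is a single given cell; hence (2,4) = 4.
Cage k is given; hence (3,2) = 3.
C is a freebie, which forces (4,2) = 5.
L is a freebie, which forces (4,3) = 2.
Row 4 now contains 2, which forces (4,5) = 1.
Column 5 already has 1; hence (5,5) = 2.
Cage e has sum 11, so (3,1) = 2.
Cage i has sum 13; hence (3,5) = 4.
Row 4 now contains 2, which forces (4,1) = 4.
Row 4 already has 1, so (4,4) = 3.
Cage e needs sum 11; hence (5,1) = 5.
Row 5 now contains 2; hence (5,2) = 4.
Cage h's pair has sum 7; hence (5,3) = 3.
5 is placed in row 5, leaving (5,4) = 1.
The 3 cells of cage g must have sum 5, which forces (1,1) = 3.
Cage g needs sum 5; hence (1,2) = 1.
Row 1 now contains 1, leaving (1,3) = 4.
Row 1 already has 3, so (1,5) = 5.
Column 1 already has 2, so (2,1) = 1.
Cage d needs sum 8, so (2,2) = 2.
Row 2 already has 1, which forces (2,3) = 5.
5 is placed in column 5, leaving (2,5) = 3.
Column 3 now contains 5, so (3,3) = 1.
Column 4 already has 1, which forces (3,4) = 5.
Row 1 already has 5, which forces (1,4) = 2.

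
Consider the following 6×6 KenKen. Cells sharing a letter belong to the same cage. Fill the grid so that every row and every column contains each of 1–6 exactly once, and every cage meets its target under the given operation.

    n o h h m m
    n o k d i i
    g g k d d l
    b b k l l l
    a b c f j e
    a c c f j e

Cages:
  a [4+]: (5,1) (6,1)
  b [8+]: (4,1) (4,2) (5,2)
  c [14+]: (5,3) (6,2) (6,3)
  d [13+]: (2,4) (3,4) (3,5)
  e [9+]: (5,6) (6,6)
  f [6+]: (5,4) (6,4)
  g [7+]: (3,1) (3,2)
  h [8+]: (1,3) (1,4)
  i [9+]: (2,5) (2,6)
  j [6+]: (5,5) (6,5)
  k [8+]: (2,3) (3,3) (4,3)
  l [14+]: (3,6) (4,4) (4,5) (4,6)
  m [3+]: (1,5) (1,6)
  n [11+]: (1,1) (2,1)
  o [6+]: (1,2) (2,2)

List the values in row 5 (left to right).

1 3 6 5 2 4

In row 1, 4 can only go at (1,2), so (1,2) = 4.
Cage o needs two cells with sum 6, which forces (2,2) = 2.
In row 2, 1 can only go at (2,3), so (2,3) = 1.
The only place for 6 in row 1 is (1,1).
Column 1 already has 6; hence (2,1) = 5.
In row 2, 4 can only go at (2,4), so (2,4) = 4.
In row 5, 2 can only go at (5,5), so (5,5) = 2.
Column 5 already has 2; hence (1,5) = 1.
Cage m's pair has sum 3; hence (1,6) = 2.
The two cells of cage j must have sum 6, which forces (6,5) = 4.
The only place for 4 in row 5 is (5,6).
The two cells of cage e must have sum 9, leaving (6,6) = 5.
The 4 cells of cage l must have sum 14; hence (4,4) = 2.
The two cells of cage f must have sum 6, so (5,4) = 5.
Row 6 now contains 5, so (6,4) = 1.
Cage h needs two cells with sum 8, which forces (1,3) = 5.
5 is placed in column 4, leaving (1,4) = 3.
Column 4 now contains 3, so (3,4) = 6.
Row 3 now contains 6, which forces (3,5) = 3.
3 is placed in row 3, which forces (3,6) = 1.
3 is placed in column 5, leaving (4,5) = 5.
Column 6 already has 1, which forces (4,6) = 6.
Cage a needs two cells with sum 4; hence (5,1) = 1.
Row 5 now contains 1, leaving (5,2) = 3.
Row 5 already has 5; hence (5,3) = 6.
Row 6 already has 1, so (6,1) = 3.
The 3 cells of cage c must have sum 14; hence (6,2) = 6.
Cage c needs sum 14; hence (6,3) = 2.
3 is placed in column 5, which forces (2,5) = 6.
Column 6 now contains 6, so (2,6) = 3.
The two cells of cage g must have sum 7, which forces (3,1) = 2.
3 is placed in row 3, so (3,2) = 5.
2 is placed in column 3; hence (3,3) = 4.
Column 1 already has 1, which forces (4,1) = 4.
3 is placed in column 2; hence (4,2) = 1.
Cage k has sum 8, leaving (4,3) = 3.
Filled in: 6 4 5 3 1 2 / 5 2 1 4 6 3 / 2 5 4 6 3 1 / 4 1 3 2 5 6 / 1 3 6 5 2 4 / 3 6 2 1 4 5.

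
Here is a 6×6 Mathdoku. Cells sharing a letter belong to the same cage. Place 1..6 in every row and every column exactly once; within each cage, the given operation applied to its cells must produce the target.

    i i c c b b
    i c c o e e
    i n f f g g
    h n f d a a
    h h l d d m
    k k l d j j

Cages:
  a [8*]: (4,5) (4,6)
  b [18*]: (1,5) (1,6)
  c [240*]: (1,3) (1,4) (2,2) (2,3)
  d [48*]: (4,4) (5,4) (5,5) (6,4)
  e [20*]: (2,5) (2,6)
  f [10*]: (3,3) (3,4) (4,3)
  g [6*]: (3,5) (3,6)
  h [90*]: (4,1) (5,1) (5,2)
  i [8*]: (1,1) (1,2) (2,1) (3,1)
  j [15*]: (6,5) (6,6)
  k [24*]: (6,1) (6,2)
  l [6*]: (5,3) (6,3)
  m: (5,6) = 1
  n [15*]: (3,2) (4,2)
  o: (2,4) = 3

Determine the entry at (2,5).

Cage i needs product 8; hence (1,2) = 1.
Cage o is a single given cell, leaving (2,4) = 3.
M is a freebie, so (5,6) = 1.
In row 2, 1 can only go at (2,1), so (2,1) = 1.
In row 3, 4 can only go at (3,1), so (3,1) = 4.
Column 1 now contains 4, which forces (1,1) = 2.
Column 1 now contains 4, which forces (6,1) = 6.
The two cells of cage k must have product 24, which forces (6,2) = 4.
The 3 cells of cage h must have product 90, so (5,2) = 6.
The 4 cells of cage d must have product 48, leaving (4,4) = 6.
Cage d needs product 48; hence (6,4) = 1.
Row 2 needs a 6, and only (2,3) is open for it.
The 4 cells of cage c must have product 240, leaving (2,2) = 2.
The only place for 6 in row 3 is (3,6).
Cage b's pair has product 18, leaving (1,5) = 6.
6 is placed in column 6, so (1,6) = 3.
Cage g needs two cells with product 6, leaving (3,5) = 1.
Column 6 already has 3, leaving (6,6) = 5.
The two cells of cage e must have product 20, which forces (2,5) = 5.
Column 6 already has 5; hence (2,6) = 4.
Cage f has product 10, so (4,3) = 1.
4 is placed in column 6; hence (4,6) = 2.
5 is placed in row 6, so (6,5) = 3.
Row 4 already has 2, which forces (4,5) = 4.
Cage l's pair has product 6, leaving (5,3) = 3.
Column 5 already has 4, leaving (5,5) = 2.
Row 6 already has 3, so (6,3) = 2.
Column 3 now contains 2, which forces (3,3) = 5.
The 3 cells of cage f must have product 10, leaving (3,4) = 2.
Cage h has product 90, so (4,1) = 3.
Row 4 already has 3, leaving (4,2) = 5.
Row 5 already has 3; hence (5,1) = 5.
2 is placed in row 5, so (5,4) = 4.
5 is placed in column 3, so (1,3) = 4.
4 is placed in column 4, so (1,4) = 5.
Row 3 now contains 5, so (3,2) = 3.
The full grid is 2 1 4 5 6 3 / 1 2 6 3 5 4 / 4 3 5 2 1 6 / 3 5 1 6 4 2 / 5 6 3 4 2 1 / 6 4 2 1 3 5.

5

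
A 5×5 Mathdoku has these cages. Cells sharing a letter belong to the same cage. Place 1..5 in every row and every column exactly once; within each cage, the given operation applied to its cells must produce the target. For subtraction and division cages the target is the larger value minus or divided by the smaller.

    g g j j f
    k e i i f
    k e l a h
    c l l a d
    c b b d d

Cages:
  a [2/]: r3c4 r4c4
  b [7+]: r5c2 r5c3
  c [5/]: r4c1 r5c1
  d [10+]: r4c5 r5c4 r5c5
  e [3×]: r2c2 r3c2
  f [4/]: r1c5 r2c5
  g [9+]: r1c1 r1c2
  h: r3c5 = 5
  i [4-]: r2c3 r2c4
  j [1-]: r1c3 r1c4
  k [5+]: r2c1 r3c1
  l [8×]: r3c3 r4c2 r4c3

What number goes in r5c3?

H is a freebie; hence r3c5 = 5.
The only place for 2 in row 2 is r2c1.
Cage k's pair has sum 5, leaving r3c1 = 3.
Row 3 now contains 3; hence r3c2 = 1.
1 is placed in column 2, leaving r2c2 = 3.
The 3 cells of cage l must have product 8, leaving r4c3 = 1.
1 is placed in column 3, leaving r2c3 = 5.
The two cells of cage i must have difference 4, which forces r2c4 = 1.
Row 2 now contains 1, so r2c5 = 4.
Row 4 now contains 1; hence r4c1 = 5.
Cage c needs two cells with quotient 5, which forces r5c1 = 1.
Column 1 now contains 5; hence r1c1 = 4.
Cage g needs two cells with sum 9; hence r1c2 = 5.
Column 5 already has 4, leaving r1c5 = 1.
Column 2 now contains 5, so r5c2 = 4.
The 3 cells of cage d must have sum 10; hence r5c4 = 5.
The 3 cells of cage l must have product 8, which forces r3c3 = 4.
Row 3 now contains 4, leaving r3c4 = 2.
Column 2 now contains 4, leaving r4c2 = 2.
Column 4 now contains 2, so r4c4 = 4.
2 is placed in row 4, leaving r4c5 = 3.
Cage b needs two cells with sum 7; hence r5c3 = 3.
Column 5 already has 3, so r5c5 = 2.
Column 3 now contains 3, so r1c3 = 2.
Column 4 now contains 2, which forces r1c4 = 3.
Filled in: 4 5 2 3 1 / 2 3 5 1 4 / 3 1 4 2 5 / 5 2 1 4 3 / 1 4 3 5 2.

3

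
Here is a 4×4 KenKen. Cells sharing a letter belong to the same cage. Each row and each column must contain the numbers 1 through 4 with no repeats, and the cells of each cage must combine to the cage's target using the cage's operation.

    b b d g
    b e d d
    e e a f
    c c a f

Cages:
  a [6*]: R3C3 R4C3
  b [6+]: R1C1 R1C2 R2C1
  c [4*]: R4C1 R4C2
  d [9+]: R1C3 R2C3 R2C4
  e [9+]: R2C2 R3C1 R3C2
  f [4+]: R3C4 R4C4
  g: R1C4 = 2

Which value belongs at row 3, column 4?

1

Cage g is given, so R1C4 = 2.
In row 4, 2 can only go at R4C3, so R4C3 = 2.
Cage d has sum 9, so R1C3 = 4.
Column 3 now contains 2, leaving R2C3 = 1.
Cage d needs sum 9, leaving R2C4 = 4.
Column 3 now contains 2, leaving R3C3 = 3.
3 is placed in row 3, leaving R3C4 = 1.
Column 4 already has 1, leaving R4C4 = 3.
1 is placed in row 2, which forces R2C1 = 2.
Cage e has sum 9, so R2C2 = 3.
2 is placed in column 1; hence R3C1 = 4.
Row 3 now contains 4, so R3C2 = 2.
4 is placed in column 1, which forces R4C1 = 1.
Row 4 now contains 1, which forces R4C2 = 4.
1 is placed in column 1, so R1C1 = 3.
Column 2 already has 3, so R1C2 = 1.
Completed grid: 3 1 4 2 / 2 3 1 4 / 4 2 3 1 / 1 4 2 3.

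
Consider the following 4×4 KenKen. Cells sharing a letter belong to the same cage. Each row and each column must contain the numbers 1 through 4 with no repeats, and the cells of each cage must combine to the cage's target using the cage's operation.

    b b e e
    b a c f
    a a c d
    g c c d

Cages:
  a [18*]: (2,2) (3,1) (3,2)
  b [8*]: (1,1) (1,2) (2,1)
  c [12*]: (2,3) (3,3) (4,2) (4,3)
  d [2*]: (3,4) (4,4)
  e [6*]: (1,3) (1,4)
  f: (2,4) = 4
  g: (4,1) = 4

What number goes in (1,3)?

2

Cage a needs product 18, so (2,2) = 3.
F is a freebie, so (2,4) = 4.
The 3 cells of cage a must have product 18, which forces (3,1) = 3.
The 3 cells of cage a must have product 18, leaving (3,2) = 2.
2 is placed in row 3, which forces (3,4) = 1.
G is a freebie, so (4,1) = 4.
2 is placed in column 2, leaving (4,2) = 1.
Row 4 already has 1, so (4,3) = 3.
Column 4 already has 1, so (4,4) = 2.
1 is placed in column 2, which forces (1,2) = 4.
Column 3 now contains 3, which forces (1,3) = 2.
2 is placed in column 4, which forces (1,4) = 3.
Cage c has product 12, which forces (2,3) = 1.
1 is placed in row 3; hence (3,3) = 4.
Row 1 already has 2, leaving (1,1) = 1.
Row 2 now contains 1, leaving (2,1) = 2.
The full grid is 1 4 2 3 / 2 3 1 4 / 3 2 4 1 / 4 1 3 2.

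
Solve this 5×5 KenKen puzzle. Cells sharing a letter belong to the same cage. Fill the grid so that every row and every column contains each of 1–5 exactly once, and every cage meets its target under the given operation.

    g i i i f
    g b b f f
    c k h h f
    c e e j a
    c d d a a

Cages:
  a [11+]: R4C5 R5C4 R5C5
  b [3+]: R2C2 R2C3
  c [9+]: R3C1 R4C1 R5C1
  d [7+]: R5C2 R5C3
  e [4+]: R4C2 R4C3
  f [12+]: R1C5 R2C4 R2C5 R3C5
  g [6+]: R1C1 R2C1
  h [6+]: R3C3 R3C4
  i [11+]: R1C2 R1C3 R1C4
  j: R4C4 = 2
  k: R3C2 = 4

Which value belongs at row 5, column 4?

Cage k is a single given cell, leaving R3C2 = 4.
Cage j is a single given cell, so R4C4 = 2.
Row 1 needs a 3, and only R1C5 is open for it.
Cage f needs sum 12, which forces R2C4 = 3.
Row 1 needs a 1, and only R1C1 is open for it.
The two cells of cage g must have sum 6, leaving R2C1 = 5.
In row 2, 4 can only go at R2C5, so R2C5 = 4.
Cage f has sum 12, leaving R3C5 = 2.
Column 5 now contains 4; hence R4C5 = 5.
Column 5 already has 2, so R5C5 = 1.
Row 3 already has 2; hence R3C1 = 3.
The 3 cells of cage c must have sum 9; hence R4C1 = 4.
Cage c needs sum 9, leaving R5C1 = 2.
Cage a needs sum 11, leaving R5C4 = 5.
5 is placed in column 4; hence R1C4 = 4.
The two cells of cage h must have sum 6, leaving R3C3 = 5.
5 is placed in column 4; hence R3C4 = 1.
Row 5 now contains 5, leaving R5C2 = 3.
Row 5 now contains 5, which forces R5C3 = 4.
Cage i needs sum 11, so R1C2 = 5.
5 is placed in column 3, leaving R1C3 = 2.
2 is placed in column 3; hence R2C3 = 1.
Column 2 now contains 3, which forces R4C2 = 1.
Cage e needs two cells with sum 4, so R4C3 = 3.
Row 2 now contains 1, which forces R2C2 = 2.
The full grid is 1 5 2 4 3 / 5 2 1 3 4 / 3 4 5 1 2 / 4 1 3 2 5 / 2 3 4 5 1.

5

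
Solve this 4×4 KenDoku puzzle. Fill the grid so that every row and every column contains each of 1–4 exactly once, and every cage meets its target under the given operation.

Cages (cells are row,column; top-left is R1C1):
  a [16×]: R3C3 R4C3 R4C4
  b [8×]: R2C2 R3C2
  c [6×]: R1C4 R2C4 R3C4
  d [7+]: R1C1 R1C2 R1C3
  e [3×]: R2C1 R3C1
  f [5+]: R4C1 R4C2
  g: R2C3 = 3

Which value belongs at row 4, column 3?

G is a freebie, which forces R2C3 = 3.
Row 2 now contains 3; hence R2C1 = 1.
Row 2 now contains 1, leaving R2C4 = 2.
Cage e needs two cells with product 3, leaving R3C1 = 3.
Row 3 already has 3, leaving R3C4 = 1.
2 is placed in column 4; hence R4C4 = 4.
1 is placed in column 4, so R1C4 = 3.
Row 2 already has 2; hence R2C2 = 4.
Cage b's pair has product 8, so R3C2 = 2.
The 3 cells of cage a must have product 16, leaving R3C3 = 4.
4 is placed in row 4, which forces R4C1 = 2.
Cage f's pair has sum 5, so R4C2 = 3.
4 is placed in row 4, leaving R4C3 = 1.
2 is placed in column 1; hence R1C1 = 4.
Column 2 now contains 2, leaving R1C2 = 1.
Column 3 already has 1, which forces R1C3 = 2.
The full grid is 4 1 2 3 / 1 4 3 2 / 3 2 4 1 / 2 3 1 4.

1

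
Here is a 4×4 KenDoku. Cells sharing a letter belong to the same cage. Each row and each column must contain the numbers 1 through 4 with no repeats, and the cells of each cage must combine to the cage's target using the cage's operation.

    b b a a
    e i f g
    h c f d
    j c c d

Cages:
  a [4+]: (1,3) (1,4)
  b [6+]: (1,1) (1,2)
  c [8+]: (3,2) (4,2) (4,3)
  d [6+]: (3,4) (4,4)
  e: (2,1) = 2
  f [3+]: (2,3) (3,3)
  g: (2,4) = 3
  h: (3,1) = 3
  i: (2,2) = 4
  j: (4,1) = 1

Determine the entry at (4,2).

3

Cage e is a single given cell, so (2,1) = 2.
I is a freebie, so (2,2) = 4.
2 is placed in row 2, leaving (2,3) = 1.
Cage g is a single given cell; hence (2,4) = 3.
Cage h is given; hence (3,1) = 3.
Column 3 now contains 1, so (3,3) = 2.
2 is placed in row 3, which forces (3,4) = 4.
J is a freebie; hence (4,1) = 1.
Column 4 already has 4, leaving (4,4) = 2.
Column 1 now contains 2, leaving (1,1) = 4.
4 is placed in column 2; hence (1,2) = 2.
Column 3 now contains 1, so (1,3) = 3.
Column 4 now contains 3; hence (1,4) = 1.
2 is placed in row 3, which forces (3,2) = 1.
Row 4 now contains 2, so (4,2) = 3.
Cage c needs sum 8, leaving (4,3) = 4.
Completed grid: 4 2 3 1 / 2 4 1 3 / 3 1 2 4 / 1 3 4 2.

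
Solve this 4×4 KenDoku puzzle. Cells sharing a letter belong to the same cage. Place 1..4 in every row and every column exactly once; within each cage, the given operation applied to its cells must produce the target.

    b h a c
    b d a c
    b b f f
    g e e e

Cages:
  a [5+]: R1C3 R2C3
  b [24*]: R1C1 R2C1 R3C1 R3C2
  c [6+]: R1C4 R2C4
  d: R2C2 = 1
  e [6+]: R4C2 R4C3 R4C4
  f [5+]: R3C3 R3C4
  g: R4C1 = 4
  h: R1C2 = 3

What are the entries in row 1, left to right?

Cage h is a single given cell, so R1C2 = 3.
Cage d is a single given cell, which forces R2C2 = 1.
G is a freebie, leaving R4C1 = 4.
Column 2 now contains 1; hence R4C2 = 2.
Column 2 already has 2, leaving R3C2 = 4.
In row 1, 4 can only go at R1C4, so R1C4 = 4.
4 is placed in column 4, so R2C4 = 2.
Column 4 already has 2, which forces R3C4 = 3.
Column 4 now contains 3; hence R4C4 = 1.
Row 2 already has 2; hence R2C1 = 3.
Row 2 already has 3, leaving R2C3 = 4.
3 is placed in row 3, so R3C3 = 2.
1 is placed in row 4, so R4C3 = 3.
The 4 cells of cage b must have product 24, which forces R1C1 = 2.
Column 3 now contains 2; hence R1C3 = 1.
2 is placed in row 3, so R3C1 = 1.
Filled in: 2 3 1 4 / 3 1 4 2 / 1 4 2 3 / 4 2 3 1.

2 3 1 4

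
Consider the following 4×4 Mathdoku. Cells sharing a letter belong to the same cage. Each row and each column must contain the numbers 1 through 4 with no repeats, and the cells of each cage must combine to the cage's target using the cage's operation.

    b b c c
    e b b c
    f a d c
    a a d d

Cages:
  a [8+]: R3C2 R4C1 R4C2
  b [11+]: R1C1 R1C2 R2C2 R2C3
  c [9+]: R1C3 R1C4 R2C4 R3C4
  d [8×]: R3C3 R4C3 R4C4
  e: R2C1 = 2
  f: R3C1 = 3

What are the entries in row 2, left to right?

E is a freebie, leaving R2C1 = 2.
Cage f is a single given cell, so R3C1 = 3.
The 3 cells of cage a must have sum 8; hence R4C2 = 3.
Cage b needs sum 11; hence R1C1 = 4.
Column 2 now contains 3, so R1C2 = 2.
Column 1 now contains 4, leaving R4C1 = 1.
Cage a has sum 8, leaving R3C2 = 4.
The 3 cells of cage d must have product 8; hence R3C3 = 1.
Row 3 already has 1; hence R3C4 = 2.
Column 4 already has 2; hence R4C4 = 4.
Column 3 now contains 1, leaving R1C3 = 3.
Cage c needs sum 9, so R1C4 = 1.
Column 2 already has 4, which forces R2C2 = 1.
Column 3 now contains 1, leaving R2C3 = 4.
The 4 cells of cage c must have sum 9; hence R2C4 = 3.
Row 4 now contains 4, which forces R4C3 = 2.
The full grid is 4 2 3 1 / 2 1 4 3 / 3 4 1 2 / 1 3 2 4.

2 1 4 3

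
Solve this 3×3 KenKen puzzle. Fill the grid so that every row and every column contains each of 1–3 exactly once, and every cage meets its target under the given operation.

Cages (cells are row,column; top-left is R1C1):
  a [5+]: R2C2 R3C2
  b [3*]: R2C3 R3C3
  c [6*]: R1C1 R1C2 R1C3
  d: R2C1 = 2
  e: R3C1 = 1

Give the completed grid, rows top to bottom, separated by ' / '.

3 1 2 / 2 3 1 / 1 2 3

Cage d is a single given cell, which forces R2C1 = 2.
Row 2 now contains 2, leaving R2C2 = 3.
3 is placed in row 2, which forces R2C3 = 1.
Cage e is a single given cell, leaving R3C1 = 1.
Column 2 now contains 3, which forces R3C2 = 2.
1 is placed in column 3, leaving R3C3 = 3.
Column 1 now contains 1, so R1C1 = 3.
Column 2 now contains 2, so R1C2 = 1.
3 is placed in column 3, leaving R1C3 = 2.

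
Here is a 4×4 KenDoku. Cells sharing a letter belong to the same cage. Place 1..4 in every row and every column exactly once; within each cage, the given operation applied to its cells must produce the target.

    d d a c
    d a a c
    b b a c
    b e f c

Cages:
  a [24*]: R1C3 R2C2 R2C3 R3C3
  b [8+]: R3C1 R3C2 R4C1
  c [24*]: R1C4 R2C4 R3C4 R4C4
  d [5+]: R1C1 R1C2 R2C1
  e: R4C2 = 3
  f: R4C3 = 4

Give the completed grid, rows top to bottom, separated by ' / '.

3 1 2 4 / 1 4 3 2 / 4 2 1 3 / 2 3 4 1

Cage e is given, leaving R4C2 = 3.
Cage f is a single given cell; hence R4C3 = 4.
Cage a needs product 24, so R2C2 = 4.
Column 2 now contains 4, leaving R3C2 = 2.
Cage d has sum 5, so R1C1 = 3.
Column 2 already has 2; hence R1C2 = 1.
1 is placed in row 1, so R1C3 = 2.
2 is placed in row 1, which forces R1C4 = 4.
The 3 cells of cage d must have sum 5, leaving R2C1 = 1.
1 is placed in row 2, which forces R2C3 = 3.
Row 2 already has 3; hence R2C4 = 2.
Cage b has sum 8; hence R3C1 = 4.
3 is placed in column 3, leaving R3C3 = 1.
1 is placed in row 3, leaving R3C4 = 3.
The 3 cells of cage b must have sum 8, so R4C1 = 2.
Column 4 now contains 2; hence R4C4 = 1.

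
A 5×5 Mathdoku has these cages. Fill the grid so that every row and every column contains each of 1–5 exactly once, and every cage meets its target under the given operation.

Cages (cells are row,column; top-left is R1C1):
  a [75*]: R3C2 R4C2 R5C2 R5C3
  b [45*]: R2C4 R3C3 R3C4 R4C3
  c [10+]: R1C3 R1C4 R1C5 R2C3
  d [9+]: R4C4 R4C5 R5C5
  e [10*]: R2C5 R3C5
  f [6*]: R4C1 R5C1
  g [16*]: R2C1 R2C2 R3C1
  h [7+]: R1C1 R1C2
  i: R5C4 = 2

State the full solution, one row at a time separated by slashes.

The 4 cells of cage a must have product 75; hence R5C3 = 5.
I is a freebie, so R5C4 = 2.
The two cells of cage f must have product 6; hence R4C1 = 2.
2 is placed in row 5; hence R5C1 = 3.
Row 5 now contains 3; hence R5C2 = 1.
Row 5 now contains 1; hence R5C5 = 4.
The 3 cells of cage g must have product 16, so R2C1 = 1.
Cage g has product 16; hence R2C2 = 4.
Column 1 now contains 2, which forces R3C1 = 4.
Cage d needs sum 9, so R4C4 = 4.
Cage d needs sum 9; hence R4C5 = 1.
Column 1 now contains 4, leaving R1C1 = 5.
Cage h's pair has sum 7, leaving R1C2 = 2.
5 is placed in row 1, leaving R1C4 = 1.
2 is placed in row 1; hence R1C5 = 3.
Cage b has product 45, leaving R3C3 = 1.
Row 4 already has 1, leaving R4C3 = 3.
Row 1 now contains 1, leaving R1C3 = 4.
3 is placed in column 3, leaving R2C3 = 2.
2 is placed in row 2, so R2C5 = 5.
Cage a has product 75, leaving R3C2 = 3.
Row 3 already has 3, which forces R3C4 = 5.
Column 5 already has 5, so R3C5 = 2.
Row 4 already has 3, so R4C2 = 5.
5 is placed in row 2, so R2C4 = 3.

5 2 4 1 3 / 1 4 2 3 5 / 4 3 1 5 2 / 2 5 3 4 1 / 3 1 5 2 4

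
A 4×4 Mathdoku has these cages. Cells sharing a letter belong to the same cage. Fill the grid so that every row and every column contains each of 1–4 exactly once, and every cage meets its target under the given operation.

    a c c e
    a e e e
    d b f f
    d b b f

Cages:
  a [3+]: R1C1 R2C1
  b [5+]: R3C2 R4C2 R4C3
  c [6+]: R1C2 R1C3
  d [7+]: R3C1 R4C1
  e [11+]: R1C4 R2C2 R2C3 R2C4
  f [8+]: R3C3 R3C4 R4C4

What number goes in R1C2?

In row 1, 1 can only go at R1C1, so R1C1 = 1.
Column 1 now contains 1, leaving R2C1 = 2.
Cage e has sum 11, which forces R1C4 = 3.
Column 4 needs a 2, and only R4C4 is open for it.
Cage b needs sum 5, which forces R3C2 = 1.
The 3 cells of cage f must have sum 8, so R3C3 = 2.
Cage f needs sum 8, leaving R3C4 = 4.
Cage b has sum 5, so R4C2 = 3.
Row 4 now contains 2; hence R4C3 = 1.
Cage c's pair has sum 6, which forces R1C2 = 2.
Column 3 already has 2, so R1C3 = 4.
3 is placed in column 2; hence R2C2 = 4.
Cage e needs sum 11, which forces R2C3 = 3.
Column 4 now contains 4, which forces R2C4 = 1.
Row 3 already has 4; hence R3C1 = 3.
3 is placed in row 4; hence R4C1 = 4.
The full grid is 1 2 4 3 / 2 4 3 1 / 3 1 2 4 / 4 3 1 2.

2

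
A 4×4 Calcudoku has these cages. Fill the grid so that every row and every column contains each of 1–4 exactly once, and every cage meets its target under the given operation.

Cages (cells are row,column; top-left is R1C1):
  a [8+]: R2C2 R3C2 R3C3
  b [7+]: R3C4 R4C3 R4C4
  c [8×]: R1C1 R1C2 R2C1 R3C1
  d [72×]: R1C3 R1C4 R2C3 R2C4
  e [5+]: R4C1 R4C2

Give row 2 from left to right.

The 4 cells of cage c must have product 8, which forces R1C2 = 1.
In row 2, 1 can only go at R2C1, so R2C1 = 1.
The only place for 3 in column 1 is R4C1.
Row 4 already has 3; hence R4C2 = 2.
The 3 cells of cage a must have sum 8, leaving R3C3 = 1.
The 3 cells of cage b must have sum 7, which forces R3C4 = 2.
1 is placed in column 3, leaving R4C3 = 4.
Row 4 now contains 4, which forces R4C4 = 1.
The 4 cells of cage c must have product 8, so R1C1 = 2.
2 is placed in row 1; hence R1C3 = 3.
Row 1 already has 3, which forces R1C4 = 4.
Column 3 now contains 3, leaving R2C3 = 2.
Column 4 now contains 4, which forces R2C4 = 3.
Row 3 already has 2, so R3C1 = 4.
4 is placed in row 3, leaving R3C2 = 3.
Row 2 already has 3, so R2C2 = 4.
Filled in: 2 1 3 4 / 1 4 2 3 / 4 3 1 2 / 3 2 4 1.

1 4 2 3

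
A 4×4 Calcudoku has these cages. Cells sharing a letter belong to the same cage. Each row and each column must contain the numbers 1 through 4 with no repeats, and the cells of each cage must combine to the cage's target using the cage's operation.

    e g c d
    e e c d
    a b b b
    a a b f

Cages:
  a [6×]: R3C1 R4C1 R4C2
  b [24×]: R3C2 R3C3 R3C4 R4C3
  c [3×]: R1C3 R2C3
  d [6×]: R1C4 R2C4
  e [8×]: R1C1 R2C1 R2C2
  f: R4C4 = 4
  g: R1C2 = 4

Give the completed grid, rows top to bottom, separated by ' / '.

1 4 3 2 / 4 2 1 3 / 2 3 4 1 / 3 1 2 4

G is a freebie, leaving R1C2 = 4.
Cage f is a single given cell, which forces R4C4 = 4.
Cage e has product 8, which forces R2C1 = 4.
Cage b needs product 24, which forces R3C3 = 4.
Column 3 needs a 2, and only R4C3 is open for it.
Cage a needs product 6; hence R3C1 = 2.
2 is placed in column 1, leaving R1C1 = 1.
1 is placed in row 1, leaving R1C3 = 3.
Row 1 already has 3; hence R1C4 = 2.
Cage e has product 8, which forces R2C2 = 2.
Column 3 now contains 3; hence R2C3 = 1.
2 is placed in column 4, leaving R2C4 = 3.
Column 4 now contains 3, which forces R3C4 = 1.
1 is placed in column 1, leaving R4C1 = 3.
Row 4 already has 3, which forces R4C2 = 1.
Row 3 already has 1, leaving R3C2 = 3.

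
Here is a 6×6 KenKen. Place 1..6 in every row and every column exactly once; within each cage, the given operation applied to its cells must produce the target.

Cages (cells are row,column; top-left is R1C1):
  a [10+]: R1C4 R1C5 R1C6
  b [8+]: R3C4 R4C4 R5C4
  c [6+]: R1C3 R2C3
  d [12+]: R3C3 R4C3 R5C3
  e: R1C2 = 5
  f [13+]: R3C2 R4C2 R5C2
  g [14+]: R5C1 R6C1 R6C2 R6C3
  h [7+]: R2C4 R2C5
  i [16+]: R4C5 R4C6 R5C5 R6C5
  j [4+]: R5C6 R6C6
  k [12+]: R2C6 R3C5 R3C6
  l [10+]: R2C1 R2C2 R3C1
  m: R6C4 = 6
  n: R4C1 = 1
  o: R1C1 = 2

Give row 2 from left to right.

6 1 2 4 3 5

Cage o is a single given cell, leaving R1C1 = 2.
E is a freebie, so R1C2 = 5.
N is a freebie; hence R4C1 = 1.
M is a freebie, so R6C4 = 6.
In row 1, 4 can only go at R1C3, so R1C3 = 4.
The two cells of cage c must have sum 6, leaving R2C3 = 2.
Column 2 needs a 2, and only R6C2 is open for it.
In column 2, 1 can only go at R2C2, so R2C2 = 1.
Column 3 needs a 3, and only R6C3 is open for it.
Cage j's pair has sum 4; hence R5C6 = 3.
Row 6 already has 3, so R6C6 = 1.
Column 6 already has 1, so R1C6 = 6.
In row 2, 6 can only go at R2C1, so R2C1 = 6.
Cage l has sum 10, so R3C1 = 3.
The 3 cells of cage k must have sum 12, which forces R3C6 = 2.
Cage f needs sum 13, which forces R4C2 = 3.
The only place for 5 in row 2 is R2C6.
Cage k needs sum 12, leaving R3C5 = 5.
Column 6 already has 5, leaving R4C6 = 4.
Column 5 now contains 5, which forces R6C5 = 4.
Cage h needs two cells with sum 7, which forces R2C4 = 4.
Column 5 now contains 4, which forces R2C5 = 3.
Row 3 now contains 5, so R3C4 = 1.
The 4 cells of cage g must have sum 14, which forces R5C1 = 4.
Row 5 already has 4, leaving R5C2 = 6.
6 is placed in row 5, leaving R5C5 = 2.
Row 6 already has 4, so R6C1 = 5.
1 is placed in column 4, leaving R1C4 = 3.
3 is placed in column 5; hence R1C5 = 1.
Column 2 now contains 6, so R3C2 = 4.
Row 3 now contains 1; hence R3C3 = 6.
Cage d needs sum 12, so R4C3 = 5.
Cage b has sum 8, so R4C4 = 2.
Column 5 now contains 2, so R4C5 = 6.
Cage d needs sum 12, so R5C3 = 1.
2 is placed in row 5, so R5C4 = 5.
Completed grid: 2 5 4 3 1 6 / 6 1 2 4 3 5 / 3 4 6 1 5 2 / 1 3 5 2 6 4 / 4 6 1 5 2 3 / 5 2 3 6 4 1.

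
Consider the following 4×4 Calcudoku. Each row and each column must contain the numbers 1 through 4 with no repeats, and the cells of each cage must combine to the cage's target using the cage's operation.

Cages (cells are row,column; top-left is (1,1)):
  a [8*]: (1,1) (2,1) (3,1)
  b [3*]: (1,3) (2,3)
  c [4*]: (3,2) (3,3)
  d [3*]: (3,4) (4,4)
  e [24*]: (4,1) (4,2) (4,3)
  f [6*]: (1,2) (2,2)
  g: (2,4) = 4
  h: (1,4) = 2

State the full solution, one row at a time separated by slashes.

Cage h is a single given cell, which forces (1,4) = 2.
G is a freebie; hence (2,4) = 4.
Row 1 already has 2, which forces (1,2) = 3.
Row 1 now contains 3, which forces (1,3) = 1.
The two cells of cage f must have product 6; hence (2,2) = 2.
1 is placed in column 3, so (2,3) = 3.
1 is placed in column 3; hence (3,3) = 4.
2 is placed in column 2, so (4,2) = 4.
4 is placed in column 3, which forces (4,3) = 2.
1 is placed in row 1, leaving (1,1) = 4.
Row 2 already has 2, which forces (2,1) = 1.
Cage a has product 8, which forces (3,1) = 2.
4 is placed in row 3; hence (3,2) = 1.
1 is placed in row 3; hence (3,4) = 3.
Row 4 now contains 2; hence (4,1) = 3.
Column 4 now contains 3; hence (4,4) = 1.

4 3 1 2 / 1 2 3 4 / 2 1 4 3 / 3 4 2 1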